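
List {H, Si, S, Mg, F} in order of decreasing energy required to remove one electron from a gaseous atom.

H is in period 1, group 1; F is in period 2, group 17; Mg is in period 3, group 2; Si is in period 3, group 14; S is in period 3, group 16.
IE₁ increases left→right with effective nuclear charge and decreases top→bottom as the valence shell moves farther out.
These span different periods and groups, so the two trends combine.
Si > Mg: both are in period 3; the period trend gives Si the larger value.
S > Si: S lies to the right of Si in period 3, so the across-period effect alone puts S higher.
H > S: the two effects oppose for this pair; the down-group effect wins (1312 vs 1000 kJ/mol).
F > H: period and group pull opposite ways; the across-period shift dominates (1681 vs 1312 kJ/mol).
Tabulated first ionization energy (kJ/mol): H 1312, F 1681, Mg 738, Si 786, S 1000.
So from highest to lowest: F > H > S > Si > Mg.

F, H, S, Si, Mg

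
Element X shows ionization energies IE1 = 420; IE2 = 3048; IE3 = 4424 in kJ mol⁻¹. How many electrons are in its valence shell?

Look for the largest jump between consecutive ionization energies: IE2/IE1 ≈ 7.3, far larger than any earlier ratio.
That jump marks the point where a core electron is being removed. So the atom has 1 valence electron.

1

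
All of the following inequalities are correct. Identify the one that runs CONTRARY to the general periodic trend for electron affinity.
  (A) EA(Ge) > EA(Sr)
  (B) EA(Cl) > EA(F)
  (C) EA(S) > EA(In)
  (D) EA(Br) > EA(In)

(B)

The general trend: electron affinity increases across a period and decreases down a group.
(A) Ge (period 4, group 14) vs Sr (period 5, group 2): the stated order agrees with the simple trend.
(B) Cl (period 3, group 17) vs F (period 2, group 17): the stated order contradicts the simple trend.
(C) S (period 3, group 16) vs In (period 5, group 13): the stated order agrees with the simple trend.
(D) Br (period 4, group 17) vs In (period 5, group 13): the stated order agrees with the simple trend.
The exception is (B): F's small 2p subshell makes the incoming electron feel strong e⁻–e⁻ repulsion, so Cl actually releases more energy on gaining an electron.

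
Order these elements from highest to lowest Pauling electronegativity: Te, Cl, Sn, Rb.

Cl is in period 3, group 17; Rb is in period 5, group 1; Sn is in period 5, group 14; Te is in period 5, group 16.
Atoms toward the upper right of the periodic table pull bonding electrons most strongly.
Neither a single period nor a single group — weigh both effects.
Sn > Rb: Sn lies to the right of Rb in period 5, so the across-period effect alone puts Sn higher.
Te > Sn: both are in period 5; the period trend gives Te the larger value.
Cl > Te: both effects reinforce here, so Cl is clearly the higher of the two.
Approximate values (Pauling): Cl 3.16, Rb 0.82, Sn 1.96, Te 2.10.
So from highest to lowest: Cl > Te > Sn > Rb.

Cl > Te > Sn > Rb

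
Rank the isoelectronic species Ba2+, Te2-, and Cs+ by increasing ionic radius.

Ba2+ < Cs+ < Te2-

All of these have 54 electrons, so size is governed by nuclear charge alone: the more protons, the stronger the pull on the same electron cloud, and the smaller the ion.
Nuclear charges: Ba2+ (Z=56), Cs+ (Z=55), Te2- (Z=52).
Smallest to largest: Ba2+ < Cs+ < Te2-.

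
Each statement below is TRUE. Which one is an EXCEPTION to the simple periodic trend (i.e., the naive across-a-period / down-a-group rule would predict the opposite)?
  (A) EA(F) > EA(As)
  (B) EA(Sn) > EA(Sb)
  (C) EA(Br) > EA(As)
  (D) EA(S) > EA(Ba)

The general trend: electron affinity increases across a period and decreases down a group.
(A) F (period 2, group 17) vs As (period 4, group 15): the stated order agrees with the simple trend.
(B) Sn (period 5, group 14) vs Sb (period 5, group 15): the stated order contradicts the simple trend.
(C) Br (period 4, group 17) vs As (period 4, group 15): the stated order agrees with the simple trend.
(D) S (period 3, group 16) vs Ba (period 6, group 2): the stated order agrees with the simple trend.
The exception is (B): adding an electron to Sb's half-filled 5p³ is unfavourable, so Sn has the more exothermic EA.

(B)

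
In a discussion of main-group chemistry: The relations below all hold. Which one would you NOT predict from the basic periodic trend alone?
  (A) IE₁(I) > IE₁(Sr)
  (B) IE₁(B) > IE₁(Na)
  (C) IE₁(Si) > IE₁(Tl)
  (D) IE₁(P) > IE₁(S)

The general trend: IE₁ increases across a period and decreases down a group.
(A) I (period 5, group 17) vs Sr (period 5, group 2): the stated order agrees with the simple trend.
(B) B (period 2, group 13) vs Na (period 3, group 1): the stated order agrees with the simple trend.
(C) Si (period 3, group 14) vs Tl (period 6, group 13): the stated order agrees with the simple trend.
(D) P (period 3, group 15) vs S (period 3, group 16): the stated order contradicts the simple trend.
The exception is (D): S (3p⁴) ionizes more easily than half-filled P (3p³) because the paired 3p electron in S is pushed out by e⁻–e⁻ repulsion.

(D)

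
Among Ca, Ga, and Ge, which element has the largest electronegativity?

Atoms toward the upper right of the periodic table pull bonding electrons most strongly.
All lie in period 4, so electronegativity increases left to right.
The largest electronegativity among these belongs to Ge.

Ge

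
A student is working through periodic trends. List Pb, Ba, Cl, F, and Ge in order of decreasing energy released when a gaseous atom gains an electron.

F is in period 2, group 17; Cl is in period 3, group 17; Ge is in period 4, group 14; Ba is in period 6, group 2; Pb is in period 6, group 14.
Electron affinity generally becomes more exothermic across a period toward the halogens and less exothermic down a group.
These span different periods and groups, so the two trends combine.
Pb > Ba: Pb lies to the right of Ba in period 6, so the across-period effect alone puts Pb higher.
Ge > Pb: they share group 14; the group trend gives Ge the larger value.
F > Ge: relative to Ge, both the across-period and down-group shifts push F's electron affinity up.
Cl > F: this pair runs against the simple trend — see the exception note.
Note the exception: Cl has a higher electron affinity than F, contrary to the simple trend — F's small 2p subshell makes the incoming electron feel strong e⁻–e⁻ repulsion, so Cl actually releases more energy on gaining an electron.
Approximate values (kJ/mol): F 328, Cl 349, Ge 119, Ba 14, Pb 35.
So from highest to lowest: Cl > F > Ge > Pb > Ba.

Cl > F > Ge > Pb > Ba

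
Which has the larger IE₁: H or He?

H is in period 1, group 1; He is in period 1, group 18.
First ionization energy rises across a period (greater Z_eff holds electrons more tightly) and falls down a group (valence electrons are farther from the nucleus).
All lie in period 1, so first ionization energy increases left to right.
So He has the larger IE₁ (He > H).

He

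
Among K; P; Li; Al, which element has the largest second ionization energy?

Li

Consider each +1 ion: K⁺ is the bare [Ar] core; P⁺ still has 4 valence electrons; Li⁺ is the bare [He] core; Al⁺ still has 2 valence electrons.
Pulling an electron out of a noble-gas core costs far more than removing a remaining valence electron, so K and Li sit at the high end of IE_2.
Valence configurations: P⁺ [Ne]3s²3p², Al⁺ [Ne]3s².
The numbers (kJ/mol): K 3052, P 1907, Li 7298, Al 1817.
Hence IE_2: Al < P < K < Li.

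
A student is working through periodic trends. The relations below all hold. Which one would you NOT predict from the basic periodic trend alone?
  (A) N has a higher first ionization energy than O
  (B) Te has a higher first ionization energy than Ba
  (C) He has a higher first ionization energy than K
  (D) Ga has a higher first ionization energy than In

The general trend: first ionization energy increases across a period and decreases down a group.
(A) N (period 2, group 15) vs O (period 2, group 16): the stated order contradicts the simple trend.
(B) Te (period 5, group 16) vs Ba (period 6, group 2): the stated order agrees with the simple trend.
(C) He (period 1, group 18) vs K (period 4, group 1): the stated order agrees with the simple trend.
(D) Ga (period 4, group 13) vs In (period 5, group 13): the stated order agrees with the simple trend.
The exception is (A): pairing an electron in O's 2p⁴ costs repulsion energy, so O ionizes more easily than half-filled N (2p³).

(A)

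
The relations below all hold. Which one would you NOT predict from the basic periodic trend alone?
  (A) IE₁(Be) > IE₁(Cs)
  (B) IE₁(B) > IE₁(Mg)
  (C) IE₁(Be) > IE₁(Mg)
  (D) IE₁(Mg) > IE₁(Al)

(D)

The general trend: first ionization energy increases across a period and decreases down a group.
(A) Be (period 2, group 2) vs Cs (period 6, group 1): the stated order agrees with the simple trend.
(B) B (period 2, group 13) vs Mg (period 3, group 2): the stated order agrees with the simple trend.
(C) Be (period 2, group 2) vs Mg (period 3, group 2): the stated order agrees with the simple trend.
(D) Mg (period 3, group 2) vs Al (period 3, group 13): the stated order contradicts the simple trend.
The exception is (D): Al's single 3p electron is easier to remove than one from Mg's filled 3s².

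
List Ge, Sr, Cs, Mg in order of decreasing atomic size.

Cs > Sr > Mg > Ge

Mg is in period 3, group 2; Ge is in period 4, group 14; Sr is in period 5, group 2; Cs is in period 6, group 1.
Radius decreases left→right (rising Z_eff, same n) and increases top→bottom (higher n).
Here both period and group differ, so the two effects have to be weighed against each other.
Mg > Ge: the two effects oppose for this pair; the across-period effect wins (139 vs 121 pm).
Sr > Mg: Sr sits below Mg in group 2, so the down-group effect alone puts Sr larger.
Cs > Sr: both effects reinforce here, so Cs is clearly the larger of the two.
For reference (pm): Mg 139, Ge 121, Sr 185, Cs 232.
So from largest to smallest: Cs > Sr > Mg > Ge.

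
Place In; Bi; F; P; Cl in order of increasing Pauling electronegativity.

In < Bi < P < Cl < F

Smaller atoms with higher effective nuclear charge are more electronegative.
These span different periods and groups, so the two trends combine.
Bi > In: period and group pull opposite ways; the across-period shift dominates (2.02 vs 1.78).
P > Bi: P sits above Bi in group 15, so the down-group effect alone puts P higher.
Cl > P: both are in period 3; the period trend gives Cl the larger value.
F > Cl: F sits above Cl in group 17, so the down-group effect alone puts F higher.
Tabulated electronegativity (Pauling): F 3.98, P 2.19, Cl 3.16, In 1.78, Bi 2.02.
So from lowest to highest: In < Bi < P < Cl < F.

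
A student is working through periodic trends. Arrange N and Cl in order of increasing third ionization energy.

The third ionization energy removes an electron from the +2 ion. For each element: N²⁺ still has 3 valence electrons; Cl²⁺ still has 5 valence electrons.
All are still removing valence electrons, so compare the +2 ions as you would atoms: IE_3 generally rises across a period (higher Z_eff) and falls down a group (larger shell), subject to the usual subshell exceptions.
Valence configurations: N²⁺ [He]2s²2p¹, Cl²⁺ [Ne]3s²3p³.
The numbers (kJ/mol): N 4578, Cl 3822.
So the third ionization energies run Cl < N.

Cl, N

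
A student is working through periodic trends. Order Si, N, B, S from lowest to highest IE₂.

Consider each +1 ion: Si⁺ still has 3 valence electrons; N⁺ still has 4 valence electrons; B⁺ still has 2 valence electrons; S⁺ still has 5 valence electrons.
All are still removing valence electrons, so compare the +1 ions as you would atoms: IE_2 generally rises across a period (higher Z_eff) and falls down a group (larger shell), subject to the usual subshell exceptions.
Valence configurations: Si⁺ [Ne]3s²3p¹, N⁺ [He]2s²2p², B⁺ [He]2s², S⁺ [Ne]3s²3p³.
The numbers (kJ/mol): Si 1577, N 2856, B 2427, S 2252.
So the second ionization energies run Si < S < B < N.

Si < S < B < N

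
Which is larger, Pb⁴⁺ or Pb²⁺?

Pb²⁺

Both ions have Z = 82 protons, but Pb⁴⁺ has lost more electrons, so its remaining electrons feel a larger effective nuclear charge per electron and are pulled in more tightly.
Higher positive charge → smaller ion, so Pb²⁺ > Pb⁴⁺.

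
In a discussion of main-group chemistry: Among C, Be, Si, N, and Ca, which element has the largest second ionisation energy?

N

IE_2 is the cost of taking one more electron from the +1 cation: C⁺ still has 3 valence electrons; Be⁺ still has 1 valence electron; Si⁺ still has 3 valence electrons; N⁺ still has 4 valence electrons; Ca⁺ still has 1 valence electron.
All are still removing valence electrons, so compare the +1 ions as you would atoms: IE_2 generally rises across a period (higher Z_eff) and falls down a group (larger shell), subject to the usual subshell exceptions.
Valence configurations: C⁺ [He]2s²2p¹, Be⁺ [He]2s¹, Si⁺ [Ne]3s²3p¹, N⁺ [He]2s²2p², Ca⁺ [Ar]4s¹.
The numbers (kJ/mol): C 2353, Be 1757, Si 1577, N 2856, Ca 1145.
Hence IE_2: Ca < Si < Be < C < N.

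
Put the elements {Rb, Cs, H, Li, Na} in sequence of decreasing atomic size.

Cs > Rb > Na > Li > H

H is in period 1, group 1; Li is in period 2, group 1; Na is in period 3, group 1; Rb is in period 5, group 1; Cs is in period 6, group 1.
Moving right in a period, electrons are added to the same shell under a stronger nuclear pull, so atoms get smaller; moving down, a new shell is opened and atoms get larger.
All are in group 1, so atomic radius increases down the group.
So from largest to smallest: Cs > Rb > Na > Li > H.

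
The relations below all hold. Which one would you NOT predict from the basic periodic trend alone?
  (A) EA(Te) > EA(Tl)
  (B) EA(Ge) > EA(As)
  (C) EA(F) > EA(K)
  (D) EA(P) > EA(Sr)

(B)

The general trend: electron affinity increases across a period and decreases down a group.
(A) Te (period 5, group 16) vs Tl (period 6, group 13): the stated order agrees with the simple trend.
(B) Ge (period 4, group 14) vs As (period 4, group 15): the stated order contradicts the simple trend.
(C) F (period 2, group 17) vs K (period 4, group 1): the stated order agrees with the simple trend.
(D) P (period 3, group 15) vs Sr (period 5, group 2): the stated order agrees with the simple trend.
The exception is (B): adding an electron to As's half-filled 4p³ is unfavourable, so Ge (4p²) has the more exothermic EA.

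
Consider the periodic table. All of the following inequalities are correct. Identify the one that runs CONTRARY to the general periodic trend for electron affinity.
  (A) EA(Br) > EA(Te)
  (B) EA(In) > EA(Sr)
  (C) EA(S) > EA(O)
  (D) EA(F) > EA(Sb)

(C)

The general trend: electron affinity increases across a period and decreases down a group.
(A) Br (period 4, group 17) vs Te (period 5, group 16): the stated order agrees with the simple trend.
(B) In (period 5, group 13) vs Sr (period 5, group 2): the stated order agrees with the simple trend.
(C) S (period 3, group 16) vs O (period 2, group 16): the stated order contradicts the simple trend.
(D) F (period 2, group 17) vs Sb (period 5, group 15): the stated order agrees with the simple trend.
The exception is (C): the compact 2p subshell of O repels the added electron more than S's larger 3p does.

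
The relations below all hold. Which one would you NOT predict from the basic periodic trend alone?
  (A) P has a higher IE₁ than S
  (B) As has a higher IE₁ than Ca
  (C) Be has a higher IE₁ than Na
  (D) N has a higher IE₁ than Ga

(A)

The general trend: IE₁ increases across a period and decreases down a group.
(A) P (period 3, group 15) vs S (period 3, group 16): the stated order contradicts the simple trend.
(B) As (period 4, group 15) vs Ca (period 4, group 2): the stated order agrees with the simple trend.
(C) Be (period 2, group 2) vs Na (period 3, group 1): the stated order agrees with the simple trend.
(D) N (period 2, group 15) vs Ga (period 4, group 13): the stated order agrees with the simple trend.
The exception is (A): S (3p⁴) ionizes more easily than half-filled P (3p³) because the paired 3p electron in S is pushed out by e⁻–e⁻ repulsion.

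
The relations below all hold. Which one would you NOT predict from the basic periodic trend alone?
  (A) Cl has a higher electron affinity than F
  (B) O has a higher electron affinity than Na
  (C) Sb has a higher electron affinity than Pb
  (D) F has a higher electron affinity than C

(A)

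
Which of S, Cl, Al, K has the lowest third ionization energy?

Consider each +2 ion: S²⁺ still has 4 valence electrons; Cl²⁺ still has 5 valence electrons; Al²⁺ still has 1 valence electron; K²⁺ is already 1 electron into the core.
Pulling an electron out of a noble-gas core costs far more than removing a remaining valence electron, so K sits at the high end of IE_3.
Valence configurations: S²⁺ [Ne]3s²3p², Cl²⁺ [Ne]3s²3p³, Al²⁺ [Ne]3s¹.
Tabulated IE_3 (kJ/mol): S 3357, Cl 3822, Al 2745, K 4420.
Putting it together, IE_3: Al < S < Cl < K.

Al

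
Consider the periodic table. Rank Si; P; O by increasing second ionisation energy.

Consider each +1 ion: Si⁺ still has 3 valence electrons; P⁺ still has 4 valence electrons; O⁺ still has 5 valence electrons.
All are still removing valence electrons, so compare the +1 ions as you would atoms: IE_2 generally rises across a period (higher Z_eff) and falls down a group (larger shell), subject to the usual subshell exceptions.
Valence configurations: Si⁺ [Ne]3s²3p¹, P⁺ [Ne]3s²3p², O⁺ [He]2s²2p³.
Tabulated IE_2 (kJ/mol): Si 1577, P 1907, O 3388.
Putting it together, IE_2: Si < P < O.

Si, P, O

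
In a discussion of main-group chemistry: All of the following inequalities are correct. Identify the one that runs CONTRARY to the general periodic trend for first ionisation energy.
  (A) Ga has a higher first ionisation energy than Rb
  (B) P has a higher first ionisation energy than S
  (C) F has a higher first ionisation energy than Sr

(B)

The general trend: first ionisation energy increases across a period and decreases down a group.
(A) Ga (period 4, group 13) vs Rb (period 5, group 1): the stated order agrees with the simple trend.
(B) P (period 3, group 15) vs S (period 3, group 16): the stated order contradicts the simple trend.
(C) F (period 2, group 17) vs Sr (period 5, group 2): the stated order agrees with the simple trend.
The exception is (B): S (3p⁴) ionizes more easily than half-filled P (3p³) because the paired 3p electron in S is pushed out by e⁻–e⁻ repulsion.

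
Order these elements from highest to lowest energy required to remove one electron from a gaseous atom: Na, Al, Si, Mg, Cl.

Na is in period 3, group 1; Mg is in period 3, group 2; Al is in period 3, group 13; Si is in period 3, group 14; Cl is in period 3, group 17.
Removing the outermost electron gets harder across a period and easier down a group.
All lie in period 3; the across-period trend (first ionization energy increases left to right) applies, with the exception below.
Note the exception: Mg has a higher first ionization energy than Al, contrary to the simple trend — Al's single 3p electron is easier to remove than one from Mg's filled 3s².
Tabulated first ionization energy (kJ/mol): Na 496, Mg 738, Al 578, Si 786, Cl 1251.
So from highest to lowest: Cl > Si > Mg > Al > Na.

Cl > Si > Mg > Al > Na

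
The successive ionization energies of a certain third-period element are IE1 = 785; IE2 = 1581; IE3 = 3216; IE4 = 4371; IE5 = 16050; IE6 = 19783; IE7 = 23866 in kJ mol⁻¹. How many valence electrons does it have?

4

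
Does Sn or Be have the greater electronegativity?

Sn

Be is in period 2, group 2; Sn is in period 5, group 14.
Electronegativity increases across a period and decreases down a group, tracking effective nuclear charge and atomic size.
Here both period and group differ, so the two effects have to be weighed against each other.
Sn > Be: period and group pull opposite ways; the across-period shift dominates (1.96 vs 1.57).
For reference (Pauling): Be 1.57, Sn 1.96.
So Sn has the greater electronegativity (Sn > Be).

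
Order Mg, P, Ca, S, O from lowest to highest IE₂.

After 1 electron has been removed, what remains? Mg⁺ still has 1 valence electron; P⁺ still has 4 valence electrons; Ca⁺ still has 1 valence electron; S⁺ still has 5 valence electrons; O⁺ still has 5 valence electrons.
All are still removing valence electrons, so compare the +1 ions as you would atoms: IE_2 generally rises across a period (higher Z_eff) and falls down a group (larger shell), subject to the usual subshell exceptions.
Valence configurations: Mg⁺ [Ne]3s¹, P⁺ [Ne]3s²3p², Ca⁺ [Ar]4s¹, S⁺ [Ne]3s²3p³, O⁺ [He]2s²2p³.
Approximate IE_2 values (kJ/mol): Mg 1451, P 1907, Ca 1145, S 2252, O 3388.
So the second ionization energies run Ca < Mg < P < S < O.

Ca < Mg < P < S < O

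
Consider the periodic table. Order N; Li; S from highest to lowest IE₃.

Li, N, S

Consider each +2 ion: N²⁺ still has 3 valence electrons; Li²⁺ is already 1 electron into the core; S²⁺ still has 4 valence electrons.
Core electrons are held far more tightly than valence electrons, so Li tops the IE_3 order.
Valence configurations: N²⁺ [He]2s²2p¹, S²⁺ [Ne]3s²3p².
The numbers (kJ/mol): N 4578, Li 11815, S 3357.
Hence IE_3: S < N < Li.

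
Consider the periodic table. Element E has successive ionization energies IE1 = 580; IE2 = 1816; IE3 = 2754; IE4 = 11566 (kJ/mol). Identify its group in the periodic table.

Group 13

Look for the largest jump between consecutive ionization energies: IE4/IE3 ≈ 4.2, far larger than any earlier ratio.
That jump marks the point where a core electron is being removed. So the atom has 3 valence electrons.
A main-group element with 3 valence electrons is in group 13.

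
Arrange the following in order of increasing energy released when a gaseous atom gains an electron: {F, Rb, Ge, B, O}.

B < Rb < Ge < O < F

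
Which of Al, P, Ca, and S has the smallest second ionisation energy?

Consider each +1 ion: Al⁺ still has 2 valence electrons; P⁺ still has 4 valence electrons; Ca⁺ still has 1 valence electron; S⁺ still has 5 valence electrons.
All are still removing valence electrons, so compare the +1 ions as you would atoms: IE_2 generally rises across a period (higher Z_eff) and falls down a group (larger shell), subject to the usual subshell exceptions.
Valence configurations: Al⁺ [Ne]3s², P⁺ [Ne]3s²3p², Ca⁺ [Ar]4s¹, S⁺ [Ne]3s²3p³.
Approximate IE_2 values (kJ/mol): Al 1817, P 1907, Ca 1145, S 2252.
Putting it together, IE_2: Ca < Al < P < S.

Ca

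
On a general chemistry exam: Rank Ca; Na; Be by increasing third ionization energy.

Ca, Na, Be

Consider each +2 ion: Ca²⁺ is the bare [Ar] core; Na²⁺ is already 1 electron into the core; Be²⁺ is the bare [He] core.
All of these are removing an electron from a noble-gas core or deeper; the smaller core (lower principal quantum number) is held far more tightly, and within a period the higher nuclear charge binds the same core more tightly.
The numbers (kJ/mol): Ca 4912, Na 6910, Be 14849.
So the third ionization energies run Ca < Na < Be.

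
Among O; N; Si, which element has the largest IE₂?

O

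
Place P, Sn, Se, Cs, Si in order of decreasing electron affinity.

Si is in period 3, group 14; P is in period 3, group 15; Se is in period 4, group 16; Sn is in period 5, group 14; Cs is in period 6, group 1.
Adding an electron releases more energy for atoms nearer the top right (short of the noble gases).
Here both period and group differ, so the two effects have to be weighed against each other.
P > Cs: relative to Cs, both the across-period and down-group shifts push P's electron affinity up.
Sn > P: this pair runs against the simple trend — see the exception note.
Si > Sn: Si sits above Sn in group 14, so the down-group effect alone puts Si higher.
Se > Si: the two effects oppose for this pair; the across-period effect wins (195 vs 134 kJ/mol).
Note the exception: Sn has a higher electron affinity than P, contrary to the simple trend — adding an electron to P's half-filled np³ subshell costs electron-pairing energy.
Note the exception: Si has a higher electron affinity than P, contrary to the simple trend — adding an electron to P's half-filled 3p³ is unfavourable, so Si (3p²) has the more exothermic EA.
Approximate values (kJ/mol): Si 134, P 72, Se 195, Sn 107, Cs 46.
So from highest to lowest: Se > Si > Sn > P > Cs.

Se > Si > Sn > P > Cs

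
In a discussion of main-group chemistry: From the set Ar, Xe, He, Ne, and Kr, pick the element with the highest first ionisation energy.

He is in period 1, group 18; Ne is in period 2, group 18; Ar is in period 3, group 18; Kr is in period 4, group 18; Xe is in period 5, group 18.
First ionization energy rises across a period (greater Z_eff holds electrons more tightly) and falls down a group (valence electrons are farther from the nucleus).
All are in group 18, so first ionization energy increases up the group.
The highest first ionisation energy among these belongs to He.

He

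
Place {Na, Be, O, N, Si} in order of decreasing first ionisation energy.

N > O > Be > Si > Na

Be is in period 2, group 2; N is in period 2, group 15; O is in period 2, group 16; Na is in period 3, group 1; Si is in period 3, group 14.
First ionization energy rises across a period (greater Z_eff holds electrons more tightly) and falls down a group (valence electrons are farther from the nucleus).
Here both period and group differ, so the two effects have to be weighed against each other.
Si > Na: Si lies to the right of Na in period 3, so the across-period effect alone puts Si higher.
Be > Si: the two effects oppose for this pair; the down-group effect wins (900 vs 786 kJ/mol).
O > Be: O lies to the right of Be in period 2, so the across-period effect alone puts O higher.
N > O: this pair runs against the simple trend — see the exception note.
Note the exception: N has a higher first ionization energy than O, contrary to the simple trend — pairing an electron in O's 2p⁴ costs repulsion energy, so O ionizes more easily than half-filled N (2p³).
Tabulated first ionization energy (kJ/mol): Be 900, N 1402, O 1314, Na 496, Si 786.
So from highest to lowest: N > O > Be > Si > Na.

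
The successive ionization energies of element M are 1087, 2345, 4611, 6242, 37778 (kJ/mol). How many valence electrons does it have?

4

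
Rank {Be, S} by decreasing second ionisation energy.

IE_2 is the cost of taking one more electron from the +1 cation: Be⁺ still has 1 valence electron; S⁺ still has 5 valence electrons.
All are still removing valence electrons, so compare the +1 ions as you would atoms: IE_2 generally rises across a period (higher Z_eff) and falls down a group (larger shell), subject to the usual subshell exceptions.
Valence configurations: Be⁺ [He]2s¹, S⁺ [Ne]3s²3p³.
Tabulated IE_2 (kJ/mol): Be 1757, S 2252.
So the second ionization energies run Be < S.

S > Be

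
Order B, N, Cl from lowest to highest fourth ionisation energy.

IE_4 is the cost of taking one more electron from the +3 cation: B³⁺ is the bare [He] core; N³⁺ still has 2 valence electrons; Cl³⁺ still has 4 valence electrons.
Core electrons are held far more tightly than valence electrons, so B tops the IE_4 order.
Valence configurations: N³⁺ [He]2s², Cl³⁺ [Ne]3s²3p².
The numbers (kJ/mol): B 25026, N 7475, Cl 5159.
So the fourth ionization energies run Cl < N < B.

Cl < N < B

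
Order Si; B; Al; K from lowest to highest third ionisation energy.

IE_3 is the cost of taking one more electron from the +2 cation: Si²⁺ still has 2 valence electrons; B²⁺ still has 1 valence electron; Al²⁺ still has 1 valence electron; K²⁺ is already 1 electron into the core.
Breaking into a closed-shell core is much more expensive than removing a leftover valence electron — K has the largest IE_3 here.
Valence configurations: Si²⁺ [Ne]3s², B²⁺ [He]2s¹, Al²⁺ [Ne]3s¹.
Approximate IE_3 values (kJ/mol): Si 3232, B 3660, Al 2745, K 4420.
Hence IE_3: Al < Si < B < K.

Al, Si, B, K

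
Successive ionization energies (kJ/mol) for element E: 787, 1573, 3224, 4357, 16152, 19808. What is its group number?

Look for the largest jump between consecutive ionization energies: IE5/IE4 ≈ 3.7, far larger than any earlier ratio.
That jump marks the point where a core electron is being removed. So the atom has 4 valence electrons.
A main-group element with 4 valence electrons is in group 14.

Group 14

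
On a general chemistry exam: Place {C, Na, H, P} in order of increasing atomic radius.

H < C < P < Na

H is in period 1, group 1; C is in period 2, group 14; Na is in period 3, group 1; P is in period 3, group 15.
Radius decreases left→right (rising Z_eff, same n) and increases top→bottom (higher n).
These span different periods and groups, so the two trends combine.
C > H: period and group pull opposite ways; the down-group shift dominates (75 vs 32 pm).
P > C: the two effects oppose for this pair; the down-group effect wins (111 vs 75 pm).
Na > P: both are in period 3; the period trend gives Na the larger value.
Approximate values (pm): H 32, C 75, Na 155, P 111.
So from smallest to largest: H < C < P < Na.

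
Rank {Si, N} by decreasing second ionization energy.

N > Si

The second ionization energy removes an electron from the +1 ion. For each element: Si⁺ still has 3 valence electrons; N⁺ still has 4 valence electrons.
All are still removing valence electrons, so compare the +1 ions as you would atoms: IE_2 generally rises across a period (higher Z_eff) and falls down a group (larger shell), subject to the usual subshell exceptions.
Valence configurations: Si⁺ [Ne]3s²3p¹, N⁺ [He]2s²2p².
Tabulated IE_2 (kJ/mol): Si 1577, N 2856.
So the second ionization energies run Si < N.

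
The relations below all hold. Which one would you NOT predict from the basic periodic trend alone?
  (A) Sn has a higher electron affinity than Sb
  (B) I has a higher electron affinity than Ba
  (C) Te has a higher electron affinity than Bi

The general trend: electron affinity increases across a period and decreases down a group.
(A) Sn (period 5, group 14) vs Sb (period 5, group 15): the stated order contradicts the simple trend.
(B) I (period 5, group 17) vs Ba (period 6, group 2): the stated order agrees with the simple trend.
(C) Te (period 5, group 16) vs Bi (period 6, group 15): the stated order agrees with the simple trend.
The exception is (A): adding an electron to Sb's half-filled 5p³ is unfavourable, so Sn has the more exothermic EA.

(A)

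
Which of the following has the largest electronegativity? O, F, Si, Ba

F

O is in period 2, group 16; F is in period 2, group 17; Si is in period 3, group 14; Ba is in period 6, group 2.
Smaller atoms with higher effective nuclear charge are more electronegative.
Neither a single period nor a single group — weigh both effects.
Si > Ba: both effects reinforce here, so Si is clearly the higher of the two.
O > Si: both effects reinforce here, so O is clearly the higher of the two.
F > O: both are in period 2; the period trend gives F the larger value.
Approximate values (Pauling): O 3.44, F 3.98, Si 1.90, Ba 0.89.
The largest electronegativity among these belongs to F.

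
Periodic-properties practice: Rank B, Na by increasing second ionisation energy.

After 1 electron has been removed, what remains? B⁺ still has 2 valence electrons; Na⁺ is the bare [Ne] core.
Pulling an electron out of a noble-gas core costs far more than removing a remaining valence electron, so Na sits at the high end of IE_2.
Approximate IE_2 values (kJ/mol): B 2427, Na 4562.
Hence IE_2: B < Na.

B < Na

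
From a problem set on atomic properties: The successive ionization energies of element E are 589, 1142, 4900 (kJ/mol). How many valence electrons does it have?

2

Look for the largest jump between consecutive ionization energies: IE3/IE2 ≈ 4.3, far larger than any earlier ratio.
That jump marks the point where a core electron is being removed. So the atom has 2 valence electrons.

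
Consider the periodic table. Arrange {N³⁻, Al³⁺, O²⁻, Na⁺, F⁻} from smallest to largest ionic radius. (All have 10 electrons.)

Al³⁺ < Na⁺ < F⁻ < O²⁻ < N³⁻

All of these have 10 electrons, so size is governed by nuclear charge alone: the more protons, the stronger the pull on the same electron cloud, and the smaller the ion.
Nuclear charges: Al³⁺ (Z=13), Na⁺ (Z=11), F⁻ (Z=9), O²⁻ (Z=8), N³⁻ (Z=7).
Smallest to largest: Al³⁺ < Na⁺ < F⁻ < O²⁻ < N³⁻.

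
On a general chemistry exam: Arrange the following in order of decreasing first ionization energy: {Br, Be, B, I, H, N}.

H is in period 1, group 1; Be is in period 2, group 2; B is in period 2, group 13; N is in period 2, group 15; Br is in period 4, group 17; I is in period 5, group 17.
Across a period the outer electron is held more tightly (higher IE₁); down a group it sits in a higher shell, more shielded, and comes off more easily.
These span different periods and groups, so the two trends combine.
Be > B: this pair runs against the simple trend — see the exception note.
I > Be: the two effects oppose for this pair; the across-period effect wins (1008 vs 900 kJ/mol).
Br > I: they share group 17; the group trend gives Br the larger value.
H > Br: the two effects oppose for this pair; the down-group effect wins (1312 vs 1140 kJ/mol).
N > H: period and group pull opposite ways; the across-period shift dominates (1402 vs 1312 kJ/mol).
Note the exception: Be has a higher first ionization energy than B, contrary to the simple trend — removing B's lone 2p electron is easier than breaking Be's filled 2s².
For reference (kJ/mol): H 1312, Be 900, B 801, N 1402, Br 1140, I 1008.
So from highest to lowest: N > H > Br > I > Be > B.

N > H > Br > I > Be > B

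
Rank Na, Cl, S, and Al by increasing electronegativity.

Na is in period 3, group 1; Al is in period 3, group 13; S is in period 3, group 16; Cl is in period 3, group 17.
Smaller atoms with higher effective nuclear charge are more electronegative.
All lie in period 3, so electronegativity increases left to right.
So from lowest to highest: Na < Al < S < Cl.

Na, Al, S, Cl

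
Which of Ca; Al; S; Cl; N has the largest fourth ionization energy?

Al

IE_4 is the cost of taking one more electron from the +3 cation: Ca³⁺ is already 1 electron into the core; Al³⁺ is the bare [Ne] core; S³⁺ still has 3 valence electrons; Cl³⁺ still has 4 valence electrons; N³⁺ still has 2 valence electrons.
Usually core removal costs more than valence removal, but here the competition is close: a tightly held n=2 valence electron can cost more to remove than an n=3 core electron, so the actual values have to decide it.
Valence configurations: S³⁺ [Ne]3s²3p¹, Cl³⁺ [Ne]3s²3p², N³⁺ [He]2s².
Tabulated IE_4 (kJ/mol): Ca 6491, Al 11577, S 4556, Cl 5159, N 7475.
So the fourth ionization energies run S < Cl < Ca < N < Al.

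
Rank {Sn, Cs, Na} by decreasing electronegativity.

Sn > Na > Cs

Electronegativity increases across a period and decreases down a group, tracking effective nuclear charge and atomic size.
Neither a single period nor a single group — weigh both effects.
Na > Cs: they share group 1; the group trend gives Na the larger value.
Sn > Na: period and group pull opposite ways; the across-period shift dominates (1.96 vs 0.93).
Approximate values (Pauling): Na 0.93, Sn 1.96, Cs 0.79.
So from highest to lowest: Sn > Na > Cs.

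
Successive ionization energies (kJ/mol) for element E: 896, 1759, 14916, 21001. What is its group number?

Group 2

Look for the largest jump between consecutive ionization energies: IE3/IE2 ≈ 8.5, far larger than any earlier ratio.
That jump marks the point where a core electron is being removed. So the atom has 2 valence electrons.
A main-group element with 2 valence electrons is in group 2.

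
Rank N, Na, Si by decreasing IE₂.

Na > N > Si

Consider each +1 ion: N⁺ still has 4 valence electrons; Na⁺ is the bare [Ne] core; Si⁺ still has 3 valence electrons.
Breaking into a closed-shell core is much more expensive than removing a leftover valence electron — Na has the largest IE_2 here.
Valence configurations: N⁺ [He]2s²2p², Si⁺ [Ne]3s²3p¹.
The numbers (kJ/mol): N 2856, Na 4562, Si 1577.
So the second ionization energies run Si < N < Na.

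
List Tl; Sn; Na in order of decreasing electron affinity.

Na is in period 3, group 1; Sn is in period 5, group 14; Tl is in period 6, group 13.
Atoms with high Z_eff and room in the valence shell (especially the halogens) have the most exothermic electron affinities.
Here both period and group differ, so the two effects have to be weighed against each other.
Na > Tl: period and group pull opposite ways; the down-group shift dominates (53 vs 19 kJ/mol).
Sn > Na: period and group pull opposite ways; the across-period shift dominates (107 vs 53 kJ/mol).
Approximate values (kJ/mol): Na 53, Sn 107, Tl 19.
So from highest to lowest: Sn > Na > Tl.

Sn > Na > Tl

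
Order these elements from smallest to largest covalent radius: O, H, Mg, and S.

H is in period 1, group 1; O is in period 2, group 16; Mg is in period 3, group 2; S is in period 3, group 16.
Atomic radius shrinks across a period as nuclear charge pulls the same shell inward, and grows down a group as new shells are added.
Here both period and group differ, so the two effects have to be weighed against each other.
O > H: the two effects oppose for this pair; the down-group effect wins (63 vs 32 pm).
S > O: they share group 16; the group trend gives S the larger value.
Mg > S: both are in period 3; the period trend gives Mg the larger value.
Tabulated atomic radius (pm): H 32, O 63, Mg 139, S 103.
So from smallest to largest: H < O < S < Mg.

H < O < S < Mg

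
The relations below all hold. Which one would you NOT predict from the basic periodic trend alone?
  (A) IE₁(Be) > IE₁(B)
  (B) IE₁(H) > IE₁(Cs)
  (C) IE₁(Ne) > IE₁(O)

(A)

The general trend: first ionisation energy increases across a period and decreases down a group.
(A) Be (period 2, group 2) vs B (period 2, group 13): the stated order contradicts the simple trend.
(B) H (period 1, group 1) vs Cs (period 6, group 1): the stated order agrees with the simple trend.
(C) Ne (period 2, group 18) vs O (period 2, group 16): the stated order agrees with the simple trend.
The exception is (A): removing B's lone 2p electron is easier than breaking Be's filled 2s².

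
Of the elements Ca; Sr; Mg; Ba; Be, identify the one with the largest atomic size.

Ba

Be is in period 2, group 2; Mg is in period 3, group 2; Ca is in period 4, group 2; Sr is in period 5, group 2; Ba is in period 6, group 2.
Radius decreases left→right (rising Z_eff, same n) and increases top→bottom (higher n).
All are in group 2, so atomic radius increases down the group.
The largest atomic size among these belongs to Ba.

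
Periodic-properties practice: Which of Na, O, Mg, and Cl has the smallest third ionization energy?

Cl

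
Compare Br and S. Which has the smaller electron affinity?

S

S is in period 3, group 16; Br is in period 4, group 17.
Electron affinity generally becomes more exothermic across a period toward the halogens and less exothermic down a group.
These span different periods and groups, so the two trends combine.
Br > S: period and group pull opposite ways; the across-period shift dominates (325 vs 200 kJ/mol).
For reference (kJ/mol): S 200, Br 325.
So S has the smaller electron affinity (S < Br).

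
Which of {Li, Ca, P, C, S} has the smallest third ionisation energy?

P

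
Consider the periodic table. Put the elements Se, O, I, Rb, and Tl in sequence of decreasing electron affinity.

O is in period 2, group 16; Se is in period 4, group 16; Rb is in period 5, group 1; I is in period 5, group 17; Tl is in period 6, group 13.
Electron affinity generally becomes more exothermic across a period toward the halogens and less exothermic down a group.
Here both period and group differ, so the two effects have to be weighed against each other.
Rb > Tl: the two effects oppose for this pair; the down-group effect wins (47 vs 19 kJ/mol).
O > Rb: both effects reinforce here, so O is clearly the higher of the two.
Se > O: this pair runs against the simple trend — see the exception note.
I > Se: the two effects oppose for this pair; the across-period effect wins (295 vs 195 kJ/mol).
Note the exception: Se has a higher electron affinity than O, contrary to the simple trend — O's compact 2p subshell gives strong electron–electron repulsion on the added electron.
Tabulated electron affinity (kJ/mol): O 141, Se 195, Rb 47, I 295, Tl 19.
So from highest to lowest: I > Se > O > Rb > Tl.

I > Se > O > Rb > Tl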